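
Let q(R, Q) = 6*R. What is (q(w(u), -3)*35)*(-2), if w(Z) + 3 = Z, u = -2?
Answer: 2100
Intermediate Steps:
w(Z) = -3 + Z
(q(w(u), -3)*35)*(-2) = ((6*(-3 - 2))*35)*(-2) = ((6*(-5))*35)*(-2) = -30*35*(-2) = -1050*(-2) = 2100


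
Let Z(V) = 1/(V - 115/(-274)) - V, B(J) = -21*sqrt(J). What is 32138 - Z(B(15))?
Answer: 3192039462916/99322903 - 10427328219*sqrt(15)/496614515 ≈ 32057.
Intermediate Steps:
Z(V) = 1/(115/274 + V) - V (Z(V) = 1/(V - 115*(-1/274)) - V = 1/(V + 115/274) - V = 1/(115/274 + V) - V)
32138 - Z(B(15)) = 32138 - (274 - 274*(-21*sqrt(15))**2 - (-2415)*sqrt(15))/(115 + 274*(-21*sqrt(15))) = 32138 - (274 - 274*6615 + 2415*sqrt(15))/(115 - 5754*sqrt(15)) = 32138 - (274 - 1812510 + 2415*sqrt(15))/(115 - 5754*sqrt(15)) = 32138 - (-1812236 + 2415*sqrt(15))/(115 - 5754*sqrt(15))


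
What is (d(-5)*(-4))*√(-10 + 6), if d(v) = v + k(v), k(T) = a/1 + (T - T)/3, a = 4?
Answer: 8*I ≈ 8.0*I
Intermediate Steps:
k(T) = 4 (k(T) = 4/1 + (T - T)/3 = 4*1 + 0*(⅓) = 4 + 0 = 4)
d(v) = 4 + v (d(v) = v + 4 = 4 + v)
(d(-5)*(-4))*√(-10 + 6) = ((4 - 5)*(-4))*√(-10 + 6) = (-1*(-4))*√(-4) = 4*(2*I) = 8*I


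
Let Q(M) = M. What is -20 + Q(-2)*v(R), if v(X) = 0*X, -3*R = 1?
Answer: -20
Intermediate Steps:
R = -⅓ (R = -⅓*1 = -⅓ ≈ -0.33333)
v(X) = 0
-20 + Q(-2)*v(R) = -20 - 2*0 = -20 + 0 = -20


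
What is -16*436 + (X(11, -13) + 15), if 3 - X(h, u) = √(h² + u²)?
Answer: -6958 - √290 ≈ -6975.0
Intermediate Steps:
X(h, u) = 3 - √(h² + u²)
-16*436 + (X(11, -13) + 15) = -16*436 + ((3 - √(11² + (-13)²)) + 15) = -6976 + ((3 - √(121 + 169)) + 15) = -6976 + ((3 - √290) + 15) = -6976 + (18 - √290) = -6958 - √290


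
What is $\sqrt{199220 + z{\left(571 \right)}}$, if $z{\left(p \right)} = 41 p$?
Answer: $\sqrt{222631} \approx 471.84$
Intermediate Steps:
$\sqrt{199220 + z{\left(571 \right)}} = \sqrt{199220 + 41 \cdot 571} = \sqrt{199220 + 23411} = \sqrt{222631}$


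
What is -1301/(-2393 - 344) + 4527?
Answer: 12391700/2737 ≈ 4527.5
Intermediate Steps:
-1301/(-2393 - 344) + 4527 = -1301/(-2737) + 4527 = -1301*(-1/2737) + 4527 = 1301/2737 + 4527 = 12391700/2737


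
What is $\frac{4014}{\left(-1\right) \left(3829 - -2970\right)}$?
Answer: $- \frac{4014}{6799} \approx -0.59038$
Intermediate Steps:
$\frac{4014}{\left(-1\right) \left(3829 - -2970\right)} = \frac{4014}{\left(-1\right) \left(3829 + 2970\right)} = \frac{4014}{\left(-1\right) 6799} = \frac{4014}{-6799} = 4014 \left(- \frac{1}{6799}\right) = - \frac{4014}{6799}$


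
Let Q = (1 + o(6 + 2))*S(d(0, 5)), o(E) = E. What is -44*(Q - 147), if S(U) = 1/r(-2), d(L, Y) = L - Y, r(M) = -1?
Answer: 6864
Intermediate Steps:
S(U) = -1 (S(U) = 1/(-1) = -1)
Q = -9 (Q = (1 + (6 + 2))*(-1) = (1 + 8)*(-1) = 9*(-1) = -9)
-44*(Q - 147) = -44*(-9 - 147) = -44*(-156) = 6864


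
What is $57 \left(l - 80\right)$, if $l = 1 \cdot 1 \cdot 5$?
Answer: $-4275$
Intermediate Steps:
$l = 5$ ($l = 1 \cdot 5 = 5$)
$57 \left(l - 80\right) = 57 \left(5 - 80\right) = 57 \left(-75\right) = -4275$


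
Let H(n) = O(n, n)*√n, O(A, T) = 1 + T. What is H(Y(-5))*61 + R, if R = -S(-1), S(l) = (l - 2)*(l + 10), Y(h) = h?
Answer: 27 - 244*I*√5 ≈ 27.0 - 545.6*I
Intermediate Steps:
S(l) = (-2 + l)*(10 + l)
R = 27 (R = -(-20 + (-1)² + 8*(-1)) = -(-20 + 1 - 8) = -1*(-27) = 27)
H(n) = √n*(1 + n) (H(n) = (1 + n)*√n = √n*(1 + n))
H(Y(-5))*61 + R = (√(-5)*(1 - 5))*61 + 27 = ((I*√5)*(-4))*61 + 27 = -4*I*√5*61 + 27 = -244*I*√5 + 27 = 27 - 244*I*√5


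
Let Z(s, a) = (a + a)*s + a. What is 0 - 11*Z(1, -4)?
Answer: 132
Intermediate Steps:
Z(s, a) = a + 2*a*s (Z(s, a) = (2*a)*s + a = 2*a*s + a = a + 2*a*s)
0 - 11*Z(1, -4) = 0 - (-44)*(1 + 2*1) = 0 - (-44)*(1 + 2) = 0 - (-44)*3 = 0 - 11*(-12) = 0 + 132 = 132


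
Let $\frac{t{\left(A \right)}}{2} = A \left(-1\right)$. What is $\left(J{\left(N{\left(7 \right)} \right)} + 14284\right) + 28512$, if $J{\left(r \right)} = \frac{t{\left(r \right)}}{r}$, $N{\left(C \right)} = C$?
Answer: $42794$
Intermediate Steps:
$t{\left(A \right)} = - 2 A$ ($t{\left(A \right)} = 2 A \left(-1\right) = 2 \left(- A\right) = - 2 A$)
$J{\left(r \right)} = -2$ ($J{\left(r \right)} = \frac{\left(-2\right) r}{r} = -2$)
$\left(J{\left(N{\left(7 \right)} \right)} + 14284\right) + 28512 = \left(-2 + 14284\right) + 28512 = 14282 + 28512 = 42794$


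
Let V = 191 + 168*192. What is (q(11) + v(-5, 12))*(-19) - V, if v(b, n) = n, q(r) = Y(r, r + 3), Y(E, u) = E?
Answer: -32884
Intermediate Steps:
V = 32447 (V = 191 + 32256 = 32447)
q(r) = r
(q(11) + v(-5, 12))*(-19) - V = (11 + 12)*(-19) - 1*32447 = 23*(-19) - 32447 = -437 - 32447 = -32884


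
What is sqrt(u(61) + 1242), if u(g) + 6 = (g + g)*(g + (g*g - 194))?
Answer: 2*sqrt(109743) ≈ 662.55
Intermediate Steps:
u(g) = -6 + 2*g*(-194 + g + g**2) (u(g) = -6 + (g + g)*(g + (g*g - 194)) = -6 + (2*g)*(g + (g**2 - 194)) = -6 + (2*g)*(g + (-194 + g**2)) = -6 + (2*g)*(-194 + g + g**2) = -6 + 2*g*(-194 + g + g**2))
sqrt(u(61) + 1242) = sqrt((-6 - 388*61 + 2*61**2 + 2*61**3) + 1242) = sqrt((-6 - 23668 + 2*3721 + 2*226981) + 1242) = sqrt((-6 - 23668 + 7442 + 453962) + 1242) = sqrt(437730 + 1242) = sqrt(438972) = 2*sqrt(109743)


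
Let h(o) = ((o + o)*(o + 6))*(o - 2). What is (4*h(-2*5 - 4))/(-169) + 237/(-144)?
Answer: 674777/8112 ≈ 83.183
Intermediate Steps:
h(o) = 2*o*(-2 + o)*(6 + o) (h(o) = ((2*o)*(6 + o))*(-2 + o) = (2*o*(6 + o))*(-2 + o) = 2*o*(-2 + o)*(6 + o))
(4*h(-2*5 - 4))/(-169) + 237/(-144) = (4*(2*(-2*5 - 4)*(-12 + (-2*5 - 4)**2 + 4*(-2*5 - 4))))/(-169) + 237/(-144) = (4*(2*(-10 - 4)*(-12 + (-10 - 4)**2 + 4*(-10 - 4))))*(-1/169) + 237*(-1/144) = (4*(2*(-14)*(-12 + (-14)**2 + 4*(-14))))*(-1/169) - 79/48 = (4*(2*(-14)*(-12 + 196 - 56)))*(-1/169) - 79/48 = (4*(2*(-14)*128))*(-1/169) - 79/48 = (4*(-3584))*(-1/169) - 79/48 = -14336*(-1/169) - 79/48 = 14336/169 - 79/48 = 674777/8112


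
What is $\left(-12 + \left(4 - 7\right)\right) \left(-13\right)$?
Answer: $195$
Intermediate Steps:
$\left(-12 + \left(4 - 7\right)\right) \left(-13\right) = \left(-12 - 3\right) \left(-13\right) = \left(-15\right) \left(-13\right) = 195$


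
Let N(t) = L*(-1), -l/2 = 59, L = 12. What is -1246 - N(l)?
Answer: -1234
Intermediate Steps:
l = -118 (l = -2*59 = -118)
N(t) = -12 (N(t) = 12*(-1) = -12)
-1246 - N(l) = -1246 - 1*(-12) = -1246 + 12 = -1234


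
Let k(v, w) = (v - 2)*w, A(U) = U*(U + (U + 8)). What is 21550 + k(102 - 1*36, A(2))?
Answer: 23086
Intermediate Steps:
A(U) = U*(8 + 2*U) (A(U) = U*(U + (8 + U)) = U*(8 + 2*U))
k(v, w) = w*(-2 + v) (k(v, w) = (-2 + v)*w = w*(-2 + v))
21550 + k(102 - 1*36, A(2)) = 21550 + (2*2*(4 + 2))*(-2 + (102 - 1*36)) = 21550 + (2*2*6)*(-2 + (102 - 36)) = 21550 + 24*(-2 + 66) = 21550 + 24*64 = 21550 + 1536 = 23086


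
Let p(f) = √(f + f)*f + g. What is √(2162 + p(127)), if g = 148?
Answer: √(2310 + 127*√254) ≈ 65.833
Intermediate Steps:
p(f) = 148 + √2*f^(3/2) (p(f) = √(f + f)*f + 148 = √(2*f)*f + 148 = (√2*√f)*f + 148 = √2*f^(3/2) + 148 = 148 + √2*f^(3/2))
√(2162 + p(127)) = √(2162 + (148 + √2*127^(3/2))) = √(2162 + (148 + √2*(127*√127))) = √(2162 + (148 + 127*√254)) = √(2310 + 127*√254)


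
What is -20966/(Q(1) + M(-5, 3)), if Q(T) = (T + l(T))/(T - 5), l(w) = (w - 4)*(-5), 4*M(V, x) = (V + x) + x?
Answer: 83864/15 ≈ 5590.9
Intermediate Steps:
M(V, x) = x/2 + V/4 (M(V, x) = ((V + x) + x)/4 = (V + 2*x)/4 = x/2 + V/4)
l(w) = 20 - 5*w (l(w) = (-4 + w)*(-5) = 20 - 5*w)
Q(T) = (20 - 4*T)/(-5 + T) (Q(T) = (T + (20 - 5*T))/(T - 5) = (20 - 4*T)/(-5 + T))
-20966/(Q(1) + M(-5, 3)) = -20966/(-4 + ((½)*3 + (¼)*(-5))) = -20966/(-4 + (3/2 - 5/4)) = -20966/(-4 + ¼) = -20966/(-15/4) = -20966*(-4/15) = 83864/15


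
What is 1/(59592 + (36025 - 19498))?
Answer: 1/76119 ≈ 1.3137e-5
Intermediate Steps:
1/(59592 + (36025 - 19498)) = 1/(59592 + 16527) = 1/76119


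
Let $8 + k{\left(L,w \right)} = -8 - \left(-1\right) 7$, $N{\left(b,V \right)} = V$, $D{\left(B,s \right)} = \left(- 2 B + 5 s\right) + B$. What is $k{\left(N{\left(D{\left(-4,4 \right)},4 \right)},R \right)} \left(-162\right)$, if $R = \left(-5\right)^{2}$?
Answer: $1458$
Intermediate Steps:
$R = 25$
$D{\left(B,s \right)} = - B + 5 s$
$k{\left(L,w \right)} = -9$ ($k{\left(L,w \right)} = -8 - \left(8 - 7\right) = -8 - 1 = -9$)
$k{\left(N{\left(D{\left(-4,4 \right)},4 \right)},R \right)} \left(-162\right) = \left(-9\right) \left(-162\right) = 1458$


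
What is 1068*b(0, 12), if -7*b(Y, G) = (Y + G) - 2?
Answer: -10680/7 ≈ -1525.7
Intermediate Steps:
b(Y, G) = 2/7 - G/7 - Y/7 (b(Y, G) = -((Y + G) - 2)/7 = -((G + Y) - 2)/7 = -(-2 + G + Y)/7 = 2/7 - G/7 - Y/7)
1068*b(0, 12) = 1068*(2/7 - ⅐*12 - ⅐*0) = 1068*(2/7 - 12/7 + 0) = 1068*(-10/7) = -10680/7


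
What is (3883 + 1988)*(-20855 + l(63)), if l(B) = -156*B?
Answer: -180139893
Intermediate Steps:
(3883 + 1988)*(-20855 + l(63)) = (3883 + 1988)*(-20855 - 156*63) = 5871*(-20855 - 9828) = 5871*(-30683) = -180139893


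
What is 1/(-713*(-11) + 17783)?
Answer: 1/25626 ≈ 3.9023e-5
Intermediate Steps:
1/(-713*(-11) + 17783) = 1/(7843 + 17783) = 1/25626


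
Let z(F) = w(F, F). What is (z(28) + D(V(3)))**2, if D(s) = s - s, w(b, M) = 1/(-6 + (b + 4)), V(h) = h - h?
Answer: 1/676 ≈ 0.0014793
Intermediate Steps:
V(h) = 0
w(b, M) = 1/(-2 + b) (w(b, M) = 1/(-6 + (4 + b)) = 1/(-2 + b))
D(s) = 0
z(F) = 1/(-2 + F)
(z(28) + D(V(3)))**2 = (1/(-2 + 28) + 0)**2 = (1/26 + 0)**2 = (1/26)**2 = 1/676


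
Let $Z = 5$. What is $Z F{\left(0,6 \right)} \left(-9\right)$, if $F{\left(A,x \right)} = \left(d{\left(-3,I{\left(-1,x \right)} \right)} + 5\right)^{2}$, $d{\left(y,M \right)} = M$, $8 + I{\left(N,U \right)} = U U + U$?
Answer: $-68445$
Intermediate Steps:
$I{\left(N,U \right)} = -8 + U + U^{2}$ ($I{\left(N,U \right)} = -8 + \left(U U + U\right) = -8 + \left(U^{2} + U\right) = -8 + \left(U + U^{2}\right) = -8 + U + U^{2}$)
$F{\left(A,x \right)} = \left(-3 + x + x^{2}\right)^{2}$ ($F{\left(A,x \right)} = \left(\left(-8 + x + x^{2}\right) + 5\right)^{2} = \left(-3 + x + x^{2}\right)^{2}$)
$Z F{\left(0,6 \right)} \left(-9\right) = 5 \left(-3 + 6 + 6^{2}\right)^{2} \left(-9\right) = 5 \left(-3 + 6 + 36\right)^{2} \left(-9\right) = 5 \cdot 39^{2} \left(-9\right) = 5 \cdot 1521 \left(-9\right) = 7605 \left(-9\right) = -68445$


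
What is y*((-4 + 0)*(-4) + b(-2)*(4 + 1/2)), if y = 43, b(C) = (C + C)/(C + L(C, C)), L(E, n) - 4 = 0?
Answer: 301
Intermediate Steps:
L(E, n) = 4 (L(E, n) = 4 + 0 = 4)
b(C) = 2*C/(4 + C) (b(C) = (C + C)/(C + 4) = (2*C)/(4 + C) = 2*C/(4 + C))
y*((-4 + 0)*(-4) + b(-2)*(4 + 1/2)) = 43*((-4 + 0)*(-4) + (2*(-2)/(4 - 2))*(4 + 1/2)) = 43*(-4*(-4) + (2*(-2)/2)*(4 + 1/2)) = 43*(16 + (2*(-2)*(1/2))*(9/2)) = 43*(16 - 2*9/2) = 43*(16 - 9) = 43*7 = 301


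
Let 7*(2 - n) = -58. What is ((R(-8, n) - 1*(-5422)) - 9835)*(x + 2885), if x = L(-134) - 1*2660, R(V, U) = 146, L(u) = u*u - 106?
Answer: -77126025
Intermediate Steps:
n = 72/7 (n = 2 - ⅐*(-58) = 2 + 58/7 = 72/7 ≈ 10.286)
L(u) = -106 + u² (L(u) = u² - 106 = -106 + u²)
x = 15190 (x = (-106 + (-134)²) - 1*2660 = (-106 + 17956) - 2660 = 17850 - 2660 = 15190)
((R(-8, n) - 1*(-5422)) - 9835)*(x + 2885) = ((146 - 1*(-5422)) - 9835)*(15190 + 2885) = ((146 + 5422) - 9835)*18075 = (5568 - 9835)*18075 = -4267*18075 = -77126025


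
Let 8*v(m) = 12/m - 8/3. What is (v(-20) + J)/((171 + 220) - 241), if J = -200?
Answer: -24049/18000 ≈ -1.3361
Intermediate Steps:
v(m) = -1/3 + 3/(2*m) (v(m) = (12/m - 8/3)/8 = (-8/3 + 12/m)/8 = -1/3 + 3/(2*m))
(v(-20) + J)/((171 + 220) - 241) = ((1/6)*(9 - 2*(-20))/(-20) - 200)/((171 + 220) - 241) = ((1/6)*(-1/20)*(9 + 40) - 200)/(391 - 241) = ((1/6)*(-1/20)*49 - 200)/150 = (-49/120 - 200)*(1/150) = -24049/120*1/150 = -24049/18000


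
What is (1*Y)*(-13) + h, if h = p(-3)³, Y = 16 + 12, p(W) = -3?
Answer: -391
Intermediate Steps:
Y = 28
h = -27 (h = (-3)³ = -27)
(1*Y)*(-13) + h = (1*28)*(-13) - 27 = 28*(-13) - 27 = -364 - 27 = -391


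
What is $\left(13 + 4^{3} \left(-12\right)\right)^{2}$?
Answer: $570025$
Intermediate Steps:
$\left(13 + 4^{3} \left(-12\right)\right)^{2} = \left(13 + 64 \left(-12\right)\right)^{2} = \left(13 - 768\right)^{2} = \left(-755\right)^{2} = 570025$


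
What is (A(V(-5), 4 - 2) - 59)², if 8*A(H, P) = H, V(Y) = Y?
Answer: 227529/64 ≈ 3555.1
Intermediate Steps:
A(H, P) = H/8
(A(V(-5), 4 - 2) - 59)² = ((⅛)*(-5) - 59)² = (-5/8 - 59)² = (-477/8)² = 227529/64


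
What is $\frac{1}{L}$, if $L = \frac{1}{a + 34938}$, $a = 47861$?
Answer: $82799$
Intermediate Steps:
$L = \frac{1}{82799}$ ($L = \frac{1}{47861 + 34938} = \frac{1}{82799} \approx 1.2077 \cdot 10^{-5}$)
$\frac{1}{L} = \frac{1}{\frac{1}{82799}} = 82799$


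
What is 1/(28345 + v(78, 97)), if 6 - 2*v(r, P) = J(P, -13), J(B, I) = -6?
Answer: 1/28351 ≈ 3.5272e-5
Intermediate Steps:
v(r, P) = 6 (v(r, P) = 3 - ½*(-6) = 3 + 3 = 6)
1/(28345 + v(78, 97)) = 1/(28345 + 6) = 1/28351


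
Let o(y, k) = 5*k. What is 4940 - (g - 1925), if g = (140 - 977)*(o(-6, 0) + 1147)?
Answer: 966904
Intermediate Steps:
g = -960039 (g = (140 - 977)*(5*0 + 1147) = -837*(0 + 1147) = -837*1147 = -960039)
4940 - (g - 1925) = 4940 - (-960039 - 1925) = 4940 - 1*(-961964) = 4940 + 961964 = 966904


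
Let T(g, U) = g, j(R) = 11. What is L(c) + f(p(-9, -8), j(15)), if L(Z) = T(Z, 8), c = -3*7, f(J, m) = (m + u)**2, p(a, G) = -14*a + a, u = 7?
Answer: 303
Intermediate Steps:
p(a, G) = -13*a
f(J, m) = (7 + m)**2 (f(J, m) = (m + 7)**2 = (7 + m)**2)
c = -21
L(Z) = Z
L(c) + f(p(-9, -8), j(15)) = -21 + (7 + 11)**2 = -21 + 18**2 = -21 + 324 = 303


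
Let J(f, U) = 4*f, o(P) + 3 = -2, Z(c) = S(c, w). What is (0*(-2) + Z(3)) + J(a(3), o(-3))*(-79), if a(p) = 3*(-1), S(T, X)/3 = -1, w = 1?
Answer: 945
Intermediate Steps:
S(T, X) = -3 (S(T, X) = 3*(-1) = -3)
a(p) = -3
Z(c) = -3
o(P) = -5 (o(P) = -3 - 2 = -5)
(0*(-2) + Z(3)) + J(a(3), o(-3))*(-79) = (0*(-2) - 3) + (4*(-3))*(-79) = (0 - 3) - 12*(-79) = -3 + 948 = 945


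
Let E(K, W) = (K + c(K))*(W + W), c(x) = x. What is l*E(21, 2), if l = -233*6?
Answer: -234864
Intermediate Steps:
l = -1398
E(K, W) = 4*K*W (E(K, W) = (K + K)*(W + W) = (2*K)*(2*W) = 4*K*W)
l*E(21, 2) = -5592*21*2 = -1398*168 = -234864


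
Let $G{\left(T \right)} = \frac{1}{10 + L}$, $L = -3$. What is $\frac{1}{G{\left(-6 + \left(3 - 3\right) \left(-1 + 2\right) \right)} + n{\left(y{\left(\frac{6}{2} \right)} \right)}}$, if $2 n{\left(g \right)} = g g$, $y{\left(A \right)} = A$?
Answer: $\frac{14}{65} \approx 0.21538$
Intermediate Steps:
$n{\left(g \right)} = \frac{g^{2}}{2}$ ($n{\left(g \right)} = \frac{g g}{2} = \frac{g^{2}}{2}$)
$G{\left(T \right)} = \frac{1}{7}$ ($G{\left(T \right)} = \frac{1}{10 - 3} = \frac{1}{7}$)
$\frac{1}{G{\left(-6 + \left(3 - 3\right) \left(-1 + 2\right) \right)} + n{\left(y{\left(\frac{6}{2} \right)} \right)}} = \frac{1}{\frac{1}{7} + \frac{\left(\frac{6}{2}\right)^{2}}{2}} = \frac{1}{\frac{1}{7} + \frac{\left(6 \cdot \frac{1}{2}\right)^{2}}{2}} = \frac{1}{\frac{1}{7} + \frac{3^{2}}{2}} = \frac{1}{\frac{1}{7} + \frac{1}{2} \cdot 9} = \frac{1}{\frac{1}{7} + \frac{9}{2}} = \frac{1}{\frac{65}{14}} = \frac{14}{65}$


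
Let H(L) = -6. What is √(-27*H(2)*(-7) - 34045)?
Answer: I*√35179 ≈ 187.56*I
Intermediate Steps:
√(-27*H(2)*(-7) - 34045) = √(-27*(-6)*(-7) - 34045) = √(162*(-7) - 34045) = √(-1134 - 34045) = √(-35179) = I*√35179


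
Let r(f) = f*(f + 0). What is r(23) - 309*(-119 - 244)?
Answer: 112696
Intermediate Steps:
r(f) = f² (r(f) = f*f = f²)
r(23) - 309*(-119 - 244) = 23² - 309*(-119 - 244) = 529 - 309*(-363) = 529 + 112167 = 112696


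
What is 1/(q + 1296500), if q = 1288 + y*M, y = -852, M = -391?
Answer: 1/1630920 ≈ 6.1315e-7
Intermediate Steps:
q = 334420 (q = 1288 - 852*(-391) = 1288 + 333132 = 334420)
1/(q + 1296500) = 1/(334420 + 1296500) = 1/1630920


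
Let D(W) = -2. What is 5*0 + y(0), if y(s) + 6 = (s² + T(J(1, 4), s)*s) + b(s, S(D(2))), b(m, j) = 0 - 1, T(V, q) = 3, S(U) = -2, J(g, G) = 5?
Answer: -7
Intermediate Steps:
b(m, j) = -1
y(s) = -7 + s² + 3*s (y(s) = -6 + ((s² + 3*s) - 1) = -6 + (-1 + s² + 3*s) = -7 + s² + 3*s)
5*0 + y(0) = 5*0 + (-7 + 0² + 3*0) = 0 + (-7 + 0 + 0) = 0 - 7 = -7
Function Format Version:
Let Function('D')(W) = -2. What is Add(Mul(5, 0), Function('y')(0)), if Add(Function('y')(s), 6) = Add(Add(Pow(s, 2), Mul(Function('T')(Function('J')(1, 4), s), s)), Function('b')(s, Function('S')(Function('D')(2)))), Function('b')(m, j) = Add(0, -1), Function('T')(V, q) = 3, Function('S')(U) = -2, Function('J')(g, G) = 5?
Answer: -7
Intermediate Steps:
Function('b')(m, j) = -1
Function('y')(s) = Add(-7, Pow(s, 2), Mul(3, s)) (Function('y')(s) = Add(-6, Add(Add(Pow(s, 2), Mul(3, s)), -1)) = Add(-6, Add(-1, Pow(s, 2), Mul(3, s))) = Add(-7, Pow(s, 2), Mul(3, s)))
Add(Mul(5, 0), Function('y')(0)) = Add(Mul(5, 0), Add(-7, Pow(0, 2), Mul(3, 0))) = Add(0, Add(-7, 0, 0)) = Add(0, -7) = -7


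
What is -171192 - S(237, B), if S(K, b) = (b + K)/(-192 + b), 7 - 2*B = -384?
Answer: -1199209/7 ≈ -1.7132e+5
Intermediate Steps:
B = 391/2 (B = 7/2 - ½*(-384) = 7/2 + 192 = 391/2 ≈ 195.50)
S(K, b) = (K + b)/(-192 + b)
-171192 - S(237, B) = -171192 - (237 + 391/2)/(-192 + 391/2) = -171192 - 865/(7/2*2) = -171192 - 2*865/(7*2) = -171192 - 1*865/7 = -171192 - 865/7 = -1199209/7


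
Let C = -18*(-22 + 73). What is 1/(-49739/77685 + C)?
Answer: -77685/71364569 ≈ -0.0010886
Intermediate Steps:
C = -918 (C = -18*51 = -918)
1/(-49739/77685 + C) = 1/(-49739/77685 - 918) = 1/(-71364569/77685) = -77685/71364569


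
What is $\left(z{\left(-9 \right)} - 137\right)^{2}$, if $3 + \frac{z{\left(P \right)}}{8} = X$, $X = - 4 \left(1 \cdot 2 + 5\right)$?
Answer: $148225$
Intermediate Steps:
$X = -28$ ($X = - 4 \left(2 + 5\right) = \left(-4\right) 7 = -28$)
$z{\left(P \right)} = -248$ ($z{\left(P \right)} = -24 + 8 \left(-28\right) = -24 - 224 = -248$)
$\left(z{\left(-9 \right)} - 137\right)^{2} = \left(-248 - 137\right)^{2} = \left(-385\right)^{2} = 148225$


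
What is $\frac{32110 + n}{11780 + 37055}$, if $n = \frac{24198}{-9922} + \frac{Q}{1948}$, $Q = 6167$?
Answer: $\frac{62063792943}{94388561476} \approx 0.65754$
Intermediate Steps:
$n = \frac{7025635}{9664028}$ ($n = \frac{24198}{-9922} + \frac{6167}{1948} = 24198 \left(- \frac{1}{9922}\right) + 6167 \cdot \frac{1}{1948} = - \frac{12099}{4961} + \frac{6167}{1948} = \frac{7025635}{9664028} \approx 0.72699$)
$\frac{32110 + n}{11780 + 37055} = \frac{32110 + \frac{7025635}{9664028}}{11780 + 37055} = \frac{310318964715}{9664028 \cdot 48835} = \frac{310318964715}{9664028} \cdot \frac{1}{48835} = \frac{62063792943}{94388561476}$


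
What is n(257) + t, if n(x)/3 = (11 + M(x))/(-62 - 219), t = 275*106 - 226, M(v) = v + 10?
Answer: 8126810/281 ≈ 28921.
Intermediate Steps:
M(v) = 10 + v
t = 28924 (t = 29150 - 226 = 28924)
n(x) = -63/281 - 3*x/281 (n(x) = 3*((11 + (10 + x))/(-62 - 219)) = 3*((21 + x)/(-281)) = 3*((21 + x)*(-1/281)) = 3*(-21/281 - x/281) = -63/281 - 3*x/281)
n(257) + t = (-63/281 - 3/281*257) + 28924 = (-63/281 - 771/281) + 28924 = -834/281 + 28924 = 8126810/281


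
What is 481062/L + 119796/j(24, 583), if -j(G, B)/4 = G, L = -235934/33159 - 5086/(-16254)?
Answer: -50257378582331/698328488 ≈ -71968.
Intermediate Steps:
L = -87291061/12832533 (L = -235934*1/33159 - 5086*(-1/16254) = -235934/33159 + 2543/8127 = -87291061/12832533 ≈ -6.8023)
j(G, B) = -4*G
481062/L + 119796/j(24, 583) = 481062/(-87291061/12832533) + 119796/((-4*24)) = 481062*(-12832533/87291061) + 119796/(-96) = -6173243990046/87291061 + 119796*(-1/96) = -6173243990046/87291061 - 9983/8 = -50257378582331/698328488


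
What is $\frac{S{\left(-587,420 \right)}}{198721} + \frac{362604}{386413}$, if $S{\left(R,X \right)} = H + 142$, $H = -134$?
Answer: $\frac{72060120788}{76788377773} \approx 0.93843$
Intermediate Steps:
$S{\left(R,X \right)} = 8$ ($S{\left(R,X \right)} = -134 + 142 = 8$)
$\frac{S{\left(-587,420 \right)}}{198721} + \frac{362604}{386413} = \frac{8}{198721} + \frac{362604}{386413} = \frac{72060120788}{76788377773}$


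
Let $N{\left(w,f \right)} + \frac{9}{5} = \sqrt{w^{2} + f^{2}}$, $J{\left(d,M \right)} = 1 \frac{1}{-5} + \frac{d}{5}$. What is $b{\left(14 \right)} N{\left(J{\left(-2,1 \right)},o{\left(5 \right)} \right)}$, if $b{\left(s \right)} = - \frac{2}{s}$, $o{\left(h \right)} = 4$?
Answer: $\frac{9}{35} - \frac{\sqrt{409}}{35} \approx -0.32068$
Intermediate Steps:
$J{\left(d,M \right)} = - \frac{1}{5} + \frac{d}{5}$ ($J{\left(d,M \right)} = 1 \left(- \frac{1}{5}\right) + d \frac{1}{5} = - \frac{1}{5} + \frac{d}{5}$)
$N{\left(w,f \right)} = - \frac{9}{5} + \sqrt{f^{2} + w^{2}}$ ($N{\left(w,f \right)} = - \frac{9}{5} + \sqrt{w^{2} + f^{2}} = - \frac{9}{5} + \sqrt{f^{2} + w^{2}}$)
$b{\left(14 \right)} N{\left(J{\left(-2,1 \right)},o{\left(5 \right)} \right)} = - \frac{2}{14} \left(- \frac{9}{5} + \sqrt{4^{2} + \left(- \frac{1}{5} + \frac{1}{5} \left(-2\right)\right)^{2}}\right) = \left(-2\right) \frac{1}{14} \left(- \frac{9}{5} + \sqrt{16 + \left(- \frac{1}{5} - \frac{2}{5}\right)^{2}}\right) = - \frac{- \frac{9}{5} + \sqrt{16 + \left(- \frac{3}{5}\right)^{2}}}{7} = - \frac{- \frac{9}{5} + \sqrt{16 + \frac{9}{25}}}{7} = - \frac{- \frac{9}{5} + \sqrt{\frac{409}{25}}}{7} = - \frac{- \frac{9}{5} + \frac{\sqrt{409}}{5}}{7} = \frac{9}{35} - \frac{\sqrt{409}}{35}$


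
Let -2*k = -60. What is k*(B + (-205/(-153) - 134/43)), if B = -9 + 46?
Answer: 2317360/2193 ≈ 1056.7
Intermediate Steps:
B = 37
k = 30 (k = -½*(-60) = 30)
k*(B + (-205/(-153) - 134/43)) = 30*(37 + (-205/(-153) - 134/43)) = 30*(37 + (-205*(-1/153) - 134*1/43)) = 30*(37 + (205/153 - 134/43)) = 30*(37 - 11687/6579) = 30*(231736/6579) = 2317360/2193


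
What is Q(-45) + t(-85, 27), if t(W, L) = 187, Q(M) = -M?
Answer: 232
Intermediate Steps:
Q(-45) + t(-85, 27) = -1*(-45) + 187 = 45 + 187 = 232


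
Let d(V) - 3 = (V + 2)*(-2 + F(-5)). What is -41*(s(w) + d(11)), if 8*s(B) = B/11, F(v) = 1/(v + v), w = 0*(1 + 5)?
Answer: 9963/10 ≈ 996.30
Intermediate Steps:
w = 0 (w = 0*6 = 0)
F(v) = 1/(2*v)
d(V) = -6/5 - 21*V/10 (d(V) = 3 + (V + 2)*(-2 + (1/2)/(-5)) = 3 + (2 + V)*(-2 + (1/2)*(-1/5)) = 3 + (2 + V)*(-2 - 1/10) = 3 + (2 + V)*(-21/10) = 3 + (-21/5 - 21*V/10) = -6/5 - 21*V/10)
s(B) = B/88 (s(B) = (B/11)/8 = B/88)
-41*(s(w) + d(11)) = -41*((1/88)*0 + (-6/5 - 21/10*11)) = -41*(0 + (-6/5 - 231/10)) = -41*(0 - 243/10) = -41*(-243/10) = 9963/10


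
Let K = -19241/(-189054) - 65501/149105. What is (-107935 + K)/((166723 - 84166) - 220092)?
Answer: 3042578076373199/3876959903508450 ≈ 0.78478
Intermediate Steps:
K = -9514296749/28188896670 (K = -19241*(-1/189054) - 65501*1/149105 = 19241/189054 - 65501/149105 = -9514296749/28188896670 ≈ -0.33752)
(-107935 + K)/((166723 - 84166) - 220092) = (-107935 - 9514296749/28188896670)/((166723 - 84166) - 220092) = -3042578076373199/(28188896670*(82557 - 220092)) = -3042578076373199/28188896670/(-137535) = -3042578076373199/28188896670*(-1/137535) = 3042578076373199/3876959903508450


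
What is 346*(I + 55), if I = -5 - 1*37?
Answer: 4498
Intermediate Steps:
I = -42 (I = -5 - 37 = -42)
346*(I + 55) = 346*(-42 + 55) = 346*13 = 4498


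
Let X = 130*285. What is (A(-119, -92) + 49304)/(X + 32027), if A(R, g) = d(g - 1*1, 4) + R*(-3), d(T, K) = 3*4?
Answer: 49673/69077 ≈ 0.71910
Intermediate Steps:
d(T, K) = 12
A(R, g) = 12 - 3*R (A(R, g) = 12 + R*(-3) = 12 - 3*R)
X = 37050
(A(-119, -92) + 49304)/(X + 32027) = ((12 - 3*(-119)) + 49304)/(37050 + 32027) = ((12 + 357) + 49304)/69077 = (369 + 49304)*(1/69077) = 49673*(1/69077) = 49673/69077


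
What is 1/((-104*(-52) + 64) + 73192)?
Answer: 1/78664 ≈ 1.2712e-5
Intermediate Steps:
1/((-104*(-52) + 64) + 73192) = 1/((5408 + 64) + 73192) = 1/(5472 + 73192) = 1/78664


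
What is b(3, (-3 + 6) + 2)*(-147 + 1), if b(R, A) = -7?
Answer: 1022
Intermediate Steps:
b(3, (-3 + 6) + 2)*(-147 + 1) = -7*(-147 + 1) = -7*(-146) = 1022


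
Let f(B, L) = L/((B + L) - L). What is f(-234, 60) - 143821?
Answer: -5609029/39 ≈ -1.4382e+5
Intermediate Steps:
f(B, L) = L/B
f(-234, 60) - 143821 = 60/(-234) - 143821 = 60*(-1/234) - 143821 = -10/39 - 143821 = -5609029/39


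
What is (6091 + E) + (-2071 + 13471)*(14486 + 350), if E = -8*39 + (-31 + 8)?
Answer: 169136156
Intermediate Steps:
E = -335 (E = -312 - 23 = -335)
(6091 + E) + (-2071 + 13471)*(14486 + 350) = (6091 - 335) + (-2071 + 13471)*(14486 + 350) = 5756 + 11400*14836 = 5756 + 169130400 = 169136156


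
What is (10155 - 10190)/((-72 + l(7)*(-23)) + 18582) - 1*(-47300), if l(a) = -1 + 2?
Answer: 124919295/2641 ≈ 47300.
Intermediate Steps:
l(a) = 1
(10155 - 10190)/((-72 + l(7)*(-23)) + 18582) - 1*(-47300) = (10155 - 10190)/((-72 + 1*(-23)) + 18582) - 1*(-47300) = -35/((-72 - 23) + 18582) + 47300 = -35/(-95 + 18582) + 47300 = -35/18487 + 47300 = -35*1/18487 + 47300 = -5/2641 + 47300 = 124919295/2641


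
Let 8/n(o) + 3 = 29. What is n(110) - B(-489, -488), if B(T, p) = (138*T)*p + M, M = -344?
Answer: -428101332/13 ≈ -3.2931e+7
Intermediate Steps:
n(o) = 4/13 (n(o) = 8/(-3 + 29) = 8/26 = 8*(1/26) = 4/13)
B(T, p) = -344 + 138*T*p (B(T, p) = (138*T)*p - 344 = 138*T*p - 344 = -344 + 138*T*p)
n(110) - B(-489, -488) = 4/13 - (-344 + 138*(-489)*(-488)) = 4/13 - (-344 + 32931216) = 4/13 - 1*32930872 = 4/13 - 32930872 = -428101332/13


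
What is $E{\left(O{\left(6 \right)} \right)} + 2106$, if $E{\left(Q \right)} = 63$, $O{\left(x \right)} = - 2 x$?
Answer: $2169$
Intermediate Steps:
$E{\left(O{\left(6 \right)} \right)} + 2106 = 63 + 2106 = 2169$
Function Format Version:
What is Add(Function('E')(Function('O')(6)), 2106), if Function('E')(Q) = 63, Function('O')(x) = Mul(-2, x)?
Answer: 2169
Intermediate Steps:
Add(Function('E')(Function('O')(6)), 2106) = Add(63, 2106) = 2169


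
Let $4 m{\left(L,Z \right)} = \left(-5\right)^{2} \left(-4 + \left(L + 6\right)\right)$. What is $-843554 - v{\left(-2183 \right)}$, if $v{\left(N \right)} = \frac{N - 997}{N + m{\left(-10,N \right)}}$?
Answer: $- \frac{1883659262}{2233} \approx -8.4356 \cdot 10^{5}$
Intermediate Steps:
$m{\left(L,Z \right)} = \frac{25}{2} + \frac{25 L}{4}$ ($m{\left(L,Z \right)} = \frac{\left(-5\right)^{2} \left(-4 + \left(L + 6\right)\right)}{4} = \frac{25 \left(-4 + \left(6 + L\right)\right)}{4} = \frac{25 \left(2 + L\right)}{4} = \frac{50 + 25 L}{4} = \frac{25}{2} + \frac{25 L}{4}$)
$v{\left(N \right)} = \frac{-997 + N}{-50 + N}$ ($v{\left(N \right)} = \frac{N - 997}{N + \left(\frac{25}{2} + \frac{25}{4} \left(-10\right)\right)} = \frac{-997 + N}{N + \left(\frac{25}{2} - \frac{125}{2}\right)} = \frac{-997 + N}{N - 50} = \frac{-997 + N}{-50 + N}$)
$-843554 - v{\left(-2183 \right)} = -843554 - \frac{-997 - 2183}{-50 - 2183} = -843554 - \frac{1}{-2233} \left(-3180\right) = -843554 - \left(- \frac{1}{2233}\right) \left(-3180\right) = -843554 - \frac{3180}{2233} = - \frac{1883659262}{2233}$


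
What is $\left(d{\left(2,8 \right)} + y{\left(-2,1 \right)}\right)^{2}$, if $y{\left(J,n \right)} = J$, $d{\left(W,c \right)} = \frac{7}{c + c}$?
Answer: $\frac{625}{256} \approx 2.4414$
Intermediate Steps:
$d{\left(W,c \right)} = \frac{7}{2 c}$
$\left(d{\left(2,8 \right)} + y{\left(-2,1 \right)}\right)^{2} = \left(\frac{7}{2 \cdot 8} - 2\right)^{2} = \left(\frac{7}{2} \cdot \frac{1}{8} - 2\right)^{2} = \left(\frac{7}{16} - 2\right)^{2} = \left(- \frac{25}{16}\right)^{2} = \frac{625}{256}$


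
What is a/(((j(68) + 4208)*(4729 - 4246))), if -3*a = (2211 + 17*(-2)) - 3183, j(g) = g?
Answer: 503/3097962 ≈ 0.00016236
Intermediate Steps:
a = 1006/3 (a = -((2211 + 17*(-2)) - 3183)/3 = -((2211 - 34) - 3183)/3 = -(2177 - 3183)/3 = -⅓*(-1006) = 1006/3 ≈ 335.33)
a/(((j(68) + 4208)*(4729 - 4246))) = 1006/(3*(((68 + 4208)*(4729 - 4246)))) = 1006/(3*((4276*483))) = (1006/3)/2065308 = (1006/3)*(1/2065308) = 503/3097962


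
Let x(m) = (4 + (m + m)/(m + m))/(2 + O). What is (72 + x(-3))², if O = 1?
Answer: 48841/9 ≈ 5426.8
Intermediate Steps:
x(m) = 5/3 (x(m) = (4 + (m + m)/(m + m))/(2 + 1) = (4 + (2*m)/((2*m)))/3 = (4 + (2*m)*(1/(2*m)))*(⅓) = (4 + 1)*(⅓) = 5*(⅓) = 5/3)
(72 + x(-3))² = (72 + 5/3)² = (221/3)² = 48841/9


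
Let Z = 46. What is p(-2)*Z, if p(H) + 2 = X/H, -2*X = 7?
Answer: -23/2 ≈ -11.500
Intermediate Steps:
X = -7/2 (X = -½*7 = -7/2 ≈ -3.5000)
p(H) = -2 - 7/(2*H)
p(-2)*Z = (-2 - 7/2/(-2))*46 = (-2 - 7/2*(-½))*46 = (-2 + 7/4)*46 = -¼*46 = -23/2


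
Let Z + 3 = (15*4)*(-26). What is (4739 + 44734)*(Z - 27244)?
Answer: -1425168711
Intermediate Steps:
Z = -1563 (Z = -3 + (15*4)*(-26) = -3 + 60*(-26) = -3 - 1560 = -1563)
(4739 + 44734)*(Z - 27244) = (4739 + 44734)*(-1563 - 27244) = 49473*(-28807) = -1425168711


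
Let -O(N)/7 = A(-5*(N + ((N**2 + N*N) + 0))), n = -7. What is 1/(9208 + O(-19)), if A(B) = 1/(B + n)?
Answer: 3522/32430583 ≈ 0.00010860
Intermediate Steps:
A(B) = 1/(-7 + B) (A(B) = 1/(B - 7) = 1/(-7 + B))
O(N) = -7/(-7 - 10*N**2 - 5*N) (O(N) = -7/(-7 - 5*(N + ((N**2 + N*N) + 0))) = -7/(-7 - 5*(N + ((N**2 + N**2) + 0))) = -7/(-7 - 5*(N + (2*N**2 + 0))) = -7/(-7 - 5*(N + 2*N**2)) = -7/(-7 + (-10*N**2 - 5*N)) = -7/(-7 - 10*N**2 - 5*N))
1/(9208 + O(-19)) = 1/(9208 + 7/(7 + 5*(-19)*(1 + 2*(-19)))) = 1/(9208 + 7/(7 + 5*(-19)*(1 - 38))) = 1/(9208 + 7/(7 + 5*(-19)*(-37))) = 1/(9208 + 7/(7 + 3515)) = 1/(9208 + 7/3522) = 1/(32430583/3522) = 3522/32430583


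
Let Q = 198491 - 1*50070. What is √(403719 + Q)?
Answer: 2*√138035 ≈ 743.06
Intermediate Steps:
Q = 148421 (Q = 198491 - 50070 = 148421)
√(403719 + Q) = √(403719 + 148421) = √552140 = 2*√138035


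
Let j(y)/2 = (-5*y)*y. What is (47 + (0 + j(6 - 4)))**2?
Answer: 49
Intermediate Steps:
j(y) = -10*y**2 (j(y) = 2*((-5*y)*y) = 2*(-5*y**2) = -10*y**2)
(47 + (0 + j(6 - 4)))**2 = (47 + (0 - 10*(6 - 4)**2))**2 = (47 + (0 - 10*2**2))**2 = (47 + (0 - 10*4))**2 = (47 + (0 - 40))**2 = (47 - 40)**2 = 7**2 = 49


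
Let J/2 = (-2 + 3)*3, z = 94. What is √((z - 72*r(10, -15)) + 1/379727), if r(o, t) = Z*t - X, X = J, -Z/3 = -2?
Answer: √1010213317649901/379727 ≈ 83.702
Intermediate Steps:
Z = 6 (Z = -3*(-2) = 6)
J = 6 (J = 2*((-2 + 3)*3) = 2*(1*3) = 2*3 = 6)
X = 6
r(o, t) = -6 + 6*t (r(o, t) = 6*t - 1*6 = 6*t - 6 = -6 + 6*t)
√((z - 72*r(10, -15)) + 1/379727) = √((94 - 72*(-6 + 6*(-15))) + 1/379727) = √((94 - 72*(-6 - 90)) + 1/379727) = √((94 - 72*(-96)) + 1/379727) = √((94 + 6912) + 1/379727) = √(7006 + 1/379727) = √(2660367363/379727) = √1010213317649901/379727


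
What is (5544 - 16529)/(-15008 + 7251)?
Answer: 10985/7757 ≈ 1.4161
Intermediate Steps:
(5544 - 16529)/(-15008 + 7251) = -10985/(-7757) = -10985*(-1/7757) = 10985/7757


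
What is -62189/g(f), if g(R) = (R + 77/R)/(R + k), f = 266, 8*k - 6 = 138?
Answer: -671143688/10119 ≈ -66325.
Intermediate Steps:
k = 18 (k = ¾ + (⅛)*138 = ¾ + 69/4 = 18)
g(R) = (R + 77/R)/(18 + R) (g(R) = (R + 77/R)/(R + 18) = (R + 77/R)/(18 + R))
-62189/g(f) = -62189*266*(18 + 266)/(77 + 266²) = -62189*75544/(77 + 70756) = -62189/((1/266)*(1/284)*70833) = -62189/10119/10792 = -62189*10792/10119 = -671143688/10119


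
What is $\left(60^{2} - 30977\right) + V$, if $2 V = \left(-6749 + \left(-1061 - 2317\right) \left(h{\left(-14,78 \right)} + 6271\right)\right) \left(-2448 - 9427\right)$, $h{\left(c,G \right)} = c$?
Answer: $\frac{251071823371}{2} \approx 1.2554 \cdot 10^{11}$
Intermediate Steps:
$V = \frac{251071878125}{2}$ ($V = \frac{\left(-6749 + \left(-1061 - 2317\right) \left(-14 + 6271\right)\right) \left(-2448 - 9427\right)}{2} = \frac{\left(-6749 - 21136146\right) \left(-11875\right)}{2} = \frac{\left(-21142895\right) \left(-11875\right)}{2} = \frac{1}{2} \cdot 251071878125 = \frac{251071878125}{2} \approx 1.2554 \cdot 10^{11}$)
$\left(60^{2} - 30977\right) + V = \left(60^{2} - 30977\right) + \frac{251071878125}{2} = \left(3600 - 30977\right) + \frac{251071878125}{2} = -27377 + \frac{251071878125}{2} = \frac{251071823371}{2}$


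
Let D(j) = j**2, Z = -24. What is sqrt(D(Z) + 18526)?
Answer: sqrt(19102) ≈ 138.21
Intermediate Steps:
sqrt(D(Z) + 18526) = sqrt((-24)**2 + 18526) = sqrt(576 + 18526) = sqrt(19102)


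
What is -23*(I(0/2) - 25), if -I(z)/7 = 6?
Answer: 1541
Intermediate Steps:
I(z) = -42 (I(z) = -7*6 = -42)
-23*(I(0/2) - 25) = -23*(-42 - 25) = -23*(-67) = 1541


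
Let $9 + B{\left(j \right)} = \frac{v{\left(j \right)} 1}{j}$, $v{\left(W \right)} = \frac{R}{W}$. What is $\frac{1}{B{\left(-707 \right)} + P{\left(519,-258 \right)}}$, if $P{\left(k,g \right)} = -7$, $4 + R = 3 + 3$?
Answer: $- \frac{499849}{7997582} \approx -0.0625$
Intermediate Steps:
$R = 2$ ($R = -4 + \left(3 + 3\right) = -4 + 6 = 2$)
$v{\left(W \right)} = \frac{2}{W}$
$B{\left(j \right)} = -9 + \frac{2}{j^{2}}$ ($B{\left(j \right)} = -9 + \frac{\frac{2}{j} 1}{j} = -9 + \frac{2 \frac{1}{j}}{j} = -9 + \frac{2}{j^{2}}$)
$\frac{1}{B{\left(-707 \right)} + P{\left(519,-258 \right)}} = \frac{1}{\left(-9 + \frac{2}{499849}\right) - 7} = \frac{1}{- \frac{4498639}{499849} - 7} = \frac{1}{- \frac{7997582}{499849}} = - \frac{499849}{7997582}$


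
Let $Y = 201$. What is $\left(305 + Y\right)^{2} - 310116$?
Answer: $-54080$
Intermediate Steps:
$\left(305 + Y\right)^{2} - 310116 = \left(305 + 201\right)^{2} - 310116 = 506^{2} - 310116 = 256036 - 310116 = -54080$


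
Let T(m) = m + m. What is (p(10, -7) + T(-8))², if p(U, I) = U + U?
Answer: 16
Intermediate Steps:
p(U, I) = 2*U
T(m) = 2*m
(p(10, -7) + T(-8))² = (2*10 + 2*(-8))² = (20 - 16)² = 4² = 16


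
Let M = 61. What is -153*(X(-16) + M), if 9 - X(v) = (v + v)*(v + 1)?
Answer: 62730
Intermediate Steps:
X(v) = 9 - 2*v*(1 + v) (X(v) = 9 - (v + v)*(v + 1) = 9 - 2*v*(1 + v))
-153*(X(-16) + M) = -153*((9 - 2*(-16) - 2*(-16)²) + 61) = -153*((9 + 32 - 2*256) + 61) = -153*((9 + 32 - 512) + 61) = -153*(-471 + 61) = -153*(-410) = 62730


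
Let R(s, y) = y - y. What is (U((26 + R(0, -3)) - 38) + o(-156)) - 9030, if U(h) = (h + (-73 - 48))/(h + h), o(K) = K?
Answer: -220331/24 ≈ -9180.5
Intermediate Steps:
R(s, y) = 0
U(h) = (-121 + h)/(2*h) (U(h) = (h - 121)/((2*h)) = (-121 + h)*(1/(2*h)) = (-121 + h)/(2*h))
(U((26 + R(0, -3)) - 38) + o(-156)) - 9030 = ((-121 + ((26 + 0) - 38))/(2*((26 + 0) - 38)) - 156) - 9030 = ((-121 + (26 - 38))/(2*(26 - 38)) - 156) - 9030 = ((1/2)*(-121 - 12)/(-12) - 156) - 9030 = ((1/2)*(-1/12)*(-133) - 156) - 9030 = (133/24 - 156) - 9030 = -3611/24 - 9030 = -220331/24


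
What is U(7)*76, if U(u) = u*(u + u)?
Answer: 7448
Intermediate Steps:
U(u) = 2*u² (U(u) = u*(2*u) = 2*u²)
U(7)*76 = (2*7²)*76 = (2*49)*76 = 98*76 = 7448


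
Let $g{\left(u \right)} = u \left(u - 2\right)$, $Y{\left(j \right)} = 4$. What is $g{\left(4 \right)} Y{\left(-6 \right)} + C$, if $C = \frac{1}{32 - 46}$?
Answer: $\frac{447}{14} \approx 31.929$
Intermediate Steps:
$C = - \frac{1}{14}$ ($C = \frac{1}{-14} = - \frac{1}{14} \approx -0.071429$)
$g{\left(u \right)} = u \left(-2 + u\right)$
$g{\left(4 \right)} Y{\left(-6 \right)} + C = 4 \left(-2 + 4\right) 4 - \frac{1}{14} = 4 \cdot 2 \cdot 4 - \frac{1}{14} = 8 \cdot 4 - \frac{1}{14} = 32 - \frac{1}{14} = \frac{447}{14}$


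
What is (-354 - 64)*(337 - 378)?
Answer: 17138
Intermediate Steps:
(-354 - 64)*(337 - 378) = -418*(-41) = 17138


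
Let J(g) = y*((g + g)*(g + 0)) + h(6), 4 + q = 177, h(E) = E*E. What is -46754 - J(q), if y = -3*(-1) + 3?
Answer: -405938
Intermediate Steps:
h(E) = E²
y = 6 (y = 3 + 3 = 6)
q = 173 (q = -4 + 177 = 173)
J(g) = 36 + 12*g² (J(g) = 6*((g + g)*(g + 0)) + 6² = 6*((2*g)*g) + 36 = 6*(2*g²) + 36 = 12*g² + 36 = 36 + 12*g²)
-46754 - J(q) = -46754 - (36 + 12*173²) = -46754 - (36 + 12*29929) = -46754 - (36 + 359148) = -46754 - 1*359184 = -46754 - 359184 = -405938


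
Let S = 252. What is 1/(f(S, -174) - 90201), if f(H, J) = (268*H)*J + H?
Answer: -1/11841213 ≈ -8.4451e-8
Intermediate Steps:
f(H, J) = H + 268*H*J (f(H, J) = 268*H*J + H = H + 268*H*J)
1/(f(S, -174) - 90201) = 1/(252*(1 + 268*(-174)) - 90201) = 1/(252*(1 - 46632) - 90201) = 1/(252*(-46631) - 90201) = 1/(-11751012 - 90201) = 1/(-11841213) = -1/11841213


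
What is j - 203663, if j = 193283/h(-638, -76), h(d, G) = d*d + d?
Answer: -82769671895/406406 ≈ -2.0366e+5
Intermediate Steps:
h(d, G) = d + d² (h(d, G) = d² + d = d + d²)
j = 193283/406406 (j = 193283/((-638*(1 - 638))) = 193283/((-638*(-637))) = 193283/406406 ≈ 0.47559)
j - 203663 = 193283/406406 - 203663 = -82769671895/406406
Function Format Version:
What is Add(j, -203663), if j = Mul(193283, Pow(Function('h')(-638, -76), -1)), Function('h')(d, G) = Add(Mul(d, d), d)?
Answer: Rational(-82769671895, 406406) ≈ -2.0366e+5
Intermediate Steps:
Function('h')(d, G) = Add(d, Pow(d, 2)) (Function('h')(d, G) = Add(Pow(d, 2), d) = Add(d, Pow(d, 2)))
j = Rational(193283, 406406) (j = Mul(193283, Pow(Mul(-638, Add(1, -638)), -1)) = Mul(193283, Pow(Mul(-638, -637), -1)) = Mul(193283, Pow(406406, -1)) = Mul(193283, Rational(1, 406406)) = Rational(193283, 406406) ≈ 0.47559)
Add(j, -203663) = Add(Rational(193283, 406406), -203663) = Rational(-82769671895, 406406)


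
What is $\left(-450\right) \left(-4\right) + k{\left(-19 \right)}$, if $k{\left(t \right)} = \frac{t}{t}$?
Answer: $1801$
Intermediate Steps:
$k{\left(t \right)} = 1$
$\left(-450\right) \left(-4\right) + k{\left(-19 \right)} = \left(-450\right) \left(-4\right) + 1 = 1800 + 1 = 1801$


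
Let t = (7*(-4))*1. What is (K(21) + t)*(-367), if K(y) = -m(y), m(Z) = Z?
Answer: 17983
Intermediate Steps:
K(y) = -y
t = -28 (t = -28*1 = -28)
(K(21) + t)*(-367) = (-1*21 - 28)*(-367) = (-21 - 28)*(-367) = -49*(-367) = 17983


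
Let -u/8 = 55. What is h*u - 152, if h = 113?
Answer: -49872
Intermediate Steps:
u = -440 (u = -8*55 = -440)
h*u - 152 = 113*(-440) - 152 = -49720 - 152 = -49872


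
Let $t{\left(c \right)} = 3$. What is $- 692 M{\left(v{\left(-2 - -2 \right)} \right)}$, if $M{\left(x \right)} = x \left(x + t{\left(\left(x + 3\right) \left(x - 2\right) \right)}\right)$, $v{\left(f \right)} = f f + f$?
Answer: $0$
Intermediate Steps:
$v{\left(f \right)} = f + f^{2}$ ($v{\left(f \right)} = f^{2} + f = f + f^{2}$)
$M{\left(x \right)} = x \left(3 + x\right)$ ($M{\left(x \right)} = x \left(x + 3\right) = x \left(3 + x\right)$)
$- 692 M{\left(v{\left(-2 - -2 \right)} \right)} = - 692 \left(-2 - -2\right) \left(1 - 0\right) \left(3 + \left(-2 - -2\right) \left(1 - 0\right)\right) = - 692 \left(-2 + 2\right) \left(1 + \left(-2 + 2\right)\right) \left(3 + \left(-2 + 2\right) \left(1 + \left(-2 + 2\right)\right)\right) = - 692 \cdot 0 \left(1 + 0\right) \left(3 + 0 \left(1 + 0\right)\right) = - 692 \cdot 0 \cdot 1 \left(3 + 0 \cdot 1\right) = - 692 \cdot 0 \left(3 + 0\right) = - 692 \cdot 0 \cdot 3 = \left(-692\right) 0 = 0$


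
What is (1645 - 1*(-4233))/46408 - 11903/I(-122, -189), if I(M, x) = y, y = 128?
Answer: -68955255/742528 ≈ -92.865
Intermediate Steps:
I(M, x) = 128
(1645 - 1*(-4233))/46408 - 11903/I(-122, -189) = (1645 - 1*(-4233))/46408 - 11903/128 = (1645 + 4233)*(1/46408) - 11903*1/128 = 5878*(1/46408) - 11903/128 = 2939/23204 - 11903/128 = -68955255/742528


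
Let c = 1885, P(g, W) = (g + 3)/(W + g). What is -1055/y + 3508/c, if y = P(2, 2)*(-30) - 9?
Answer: 4303594/175305 ≈ 24.549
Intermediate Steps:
P(g, W) = (3 + g)/(W + g)
y = -93/2 (y = ((3 + 2)/(2 + 2))*(-30) - 9 = (5/4)*(-30) - 9 = -75/2 - 9 = -93/2 ≈ -46.500)
-1055/y + 3508/c = -1055/(-93/2) + 3508/1885 = -1055*(-2/93) + 3508*(1/1885) = 2110/93 + 3508/1885 = 4303594/175305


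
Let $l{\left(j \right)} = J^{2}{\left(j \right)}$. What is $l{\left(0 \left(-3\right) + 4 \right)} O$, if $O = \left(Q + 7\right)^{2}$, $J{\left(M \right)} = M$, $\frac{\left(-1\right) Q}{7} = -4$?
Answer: $19600$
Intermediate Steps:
$Q = 28$ ($Q = \left(-7\right) \left(-4\right) = 28$)
$O = 1225$ ($O = \left(28 + 7\right)^{2} = 35^{2} = 1225$)
$l{\left(j \right)} = j^{2}$
$l{\left(0 \left(-3\right) + 4 \right)} O = \left(0 \left(-3\right) + 4\right)^{2} \cdot 1225 = \left(0 + 4\right)^{2} \cdot 1225 = 4^{2} \cdot 1225 = 16 \cdot 1225 = 19600$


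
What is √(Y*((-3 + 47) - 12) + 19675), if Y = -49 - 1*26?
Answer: 5*√691 ≈ 131.43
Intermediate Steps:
Y = -75 (Y = -49 - 26 = -75)
√(Y*((-3 + 47) - 12) + 19675) = √(-75*((-3 + 47) - 12) + 19675) = √(-75*(44 - 12) + 19675) = √(-75*32 + 19675) = √(-2400 + 19675) = √17275 = 5*√691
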